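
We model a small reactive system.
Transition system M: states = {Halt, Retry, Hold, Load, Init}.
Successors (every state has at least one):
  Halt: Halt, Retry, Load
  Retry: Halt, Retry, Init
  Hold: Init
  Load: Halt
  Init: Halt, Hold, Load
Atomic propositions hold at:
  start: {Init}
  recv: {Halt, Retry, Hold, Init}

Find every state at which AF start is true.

{Hold, Init}

AF start: least fixpoint, start Z0 = {Init}, add states with every successor in Z. Z1 = {Hold, Init}; fixed.
Sat(AF start) = {Hold, Init}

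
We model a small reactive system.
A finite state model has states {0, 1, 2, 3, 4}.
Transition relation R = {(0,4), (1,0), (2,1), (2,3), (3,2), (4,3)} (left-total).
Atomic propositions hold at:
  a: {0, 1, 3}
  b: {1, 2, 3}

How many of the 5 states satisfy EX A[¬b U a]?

Sat(¬b) = {0, 4}
A[¬b U a]: least fixpoint, start Z0 = Sat(a) = {0, 1, 3}, add states in Sat(¬b) with every successor in Z. Z1 = {0, 1, 3, 4}; fixed.
Sat(A[¬b U a]) = {0, 1, 3, 4}
Sat(EX A[¬b U a]) = {s : some successor in {0, 1, 3, 4}} = {0, 1, 2, 4}
|Sat(EX A[¬b U a])| = |{0, 1, 2, 4}| = 4.

4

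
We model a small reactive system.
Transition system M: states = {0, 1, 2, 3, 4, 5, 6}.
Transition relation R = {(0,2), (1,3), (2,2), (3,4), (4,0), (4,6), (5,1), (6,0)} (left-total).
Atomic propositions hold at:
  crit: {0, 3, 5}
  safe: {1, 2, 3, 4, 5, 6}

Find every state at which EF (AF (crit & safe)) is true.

Sat(crit & safe) = {3, 5}
AF (crit & safe): least fixpoint, start Z0 = {3, 5}, add states with every successor in Z. Z1 = {1, 3, 5}; fixed.
Sat(AF (crit & safe)) = {1, 3, 5}
EF (AF (crit & safe)): least fixpoint, start Z0 = {1, 3, 5}, add states with some successor in Z. Already a fixed point.
Sat(EF (AF (crit & safe))) = {1, 3, 5}

{1, 3, 5}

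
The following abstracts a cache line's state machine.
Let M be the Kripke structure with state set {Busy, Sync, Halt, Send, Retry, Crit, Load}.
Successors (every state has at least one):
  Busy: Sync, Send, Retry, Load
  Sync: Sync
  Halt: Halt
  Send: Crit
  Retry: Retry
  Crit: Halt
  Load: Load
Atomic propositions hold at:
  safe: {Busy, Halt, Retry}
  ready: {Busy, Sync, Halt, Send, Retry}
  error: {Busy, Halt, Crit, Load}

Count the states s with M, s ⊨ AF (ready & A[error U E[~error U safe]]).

Sat(~error) = {Sync, Send, Retry}
E[~error U safe]: least fixpoint, start Z0 = Sat(safe) = {Busy, Halt, Retry}, add states in Sat(~error) with some successor in Z. Already a fixed point.
Sat(E[~error U safe]) = {Busy, Halt, Retry}
A[error U E[~error U safe]]: least fixpoint, start Z0 = Sat(E[~error U safe]) = {Busy, Halt, Retry}, add states in Sat(error) with every successor in Z. Z1 = {Busy, Halt, Retry, Crit}; fixed.
Sat(A[error U E[~error U safe]]) = {Busy, Halt, Retry, Crit}
Sat(ready & A[error U E[~error U safe]]) = {Busy, Halt, Retry}
AF (ready & A[error U E[~error U safe]]): least fixpoint, start Z0 = {Busy, Halt, Retry}, add states with every successor in Z. Z1 = {Busy, Halt, Retry, Crit}; Z2 = {Busy, Halt, Send, Retry, Crit}; fixed.
Sat(AF (ready & A[error U E[~error U safe]])) = {Busy, Halt, Send, Retry, Crit}
|Sat(AF (ready & A[error U E[~error U safe]]))| = |{Busy, Halt, Send, Retry, Crit}| = 5.

5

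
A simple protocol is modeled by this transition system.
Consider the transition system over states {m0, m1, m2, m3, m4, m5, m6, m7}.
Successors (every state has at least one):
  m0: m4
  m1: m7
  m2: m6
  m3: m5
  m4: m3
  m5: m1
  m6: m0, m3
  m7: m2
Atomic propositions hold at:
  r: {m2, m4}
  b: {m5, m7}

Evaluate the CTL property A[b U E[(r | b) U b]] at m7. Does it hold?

Sat(r | b) = {m2, m4, m5, m7}
E[(r | b) U b]: least fixpoint, start Z0 = Sat(b) = {m5, m7}, add states in Sat(r | b) with some successor in Z. Already a fixed point.
Sat(E[(r | b) U b]) = {m5, m7}
A[b U E[(r | b) U b]]: least fixpoint, start Z0 = Sat(E[(r | b) U b]) = {m5, m7}, add states in Sat(b) with every successor in Z. Already a fixed point.
Sat(A[b U E[(r | b) U b]]) = {m5, m7}
m7 ∈ Sat(A[b U E[(r | b) U b]]) = {m5, m7}, so the formula holds at m7.

Yes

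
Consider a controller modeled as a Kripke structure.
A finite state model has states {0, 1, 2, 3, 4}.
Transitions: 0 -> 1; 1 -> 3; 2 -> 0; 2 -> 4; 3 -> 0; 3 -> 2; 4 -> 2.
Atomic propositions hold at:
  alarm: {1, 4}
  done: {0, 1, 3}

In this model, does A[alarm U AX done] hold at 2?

No

Sat(AX done) = {s : every successor in {0, 1, 3}} = {0, 1}
A[alarm U AX done]: least fixpoint, start Z0 = Sat(AX done) = {0, 1}, add states in Sat(alarm) with every successor in Z. Already a fixed point.
Sat(A[alarm U AX done]) = {0, 1}
2 ∉ Sat(A[alarm U AX done]) = {0, 1}, so the formula does not hold at 2.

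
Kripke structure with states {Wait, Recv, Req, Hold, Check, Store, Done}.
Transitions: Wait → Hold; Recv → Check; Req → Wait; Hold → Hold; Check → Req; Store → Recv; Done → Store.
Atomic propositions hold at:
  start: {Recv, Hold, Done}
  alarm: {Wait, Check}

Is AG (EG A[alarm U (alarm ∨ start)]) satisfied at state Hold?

Sat(alarm ∨ start) = {Wait, Recv, Hold, Check, Done}
A[alarm U (alarm ∨ start)]: least fixpoint, start Z0 = Sat((alarm ∨ start)) = {Wait, Recv, Hold, Check, Done}, add states in Sat(alarm) with every successor in Z. Already a fixed point.
Sat(A[alarm U (alarm ∨ start)]) = {Wait, Recv, Hold, Check, Done}
EG A[alarm U (alarm ∨ start)]: greatest fixpoint, start Z0 = {Wait, Recv, Hold, Check, Done}, keep only states in Sat with some successor in Z. Z1 = {Wait, Recv, Hold}; Z2 = {Wait, Hold}; fixed.
Sat(EG A[alarm U (alarm ∨ start)]) = {Wait, Hold}
AG (EG A[alarm U (alarm ∨ start)]): greatest fixpoint, start Z0 = {Wait, Hold}, keep only states in Sat with every successor in Z. Already a fixed point.
Sat(AG (EG A[alarm U (alarm ∨ start)])) = {Wait, Hold}
Hold ∈ Sat(AG (EG A[alarm U (alarm ∨ start)])) = {Wait, Hold}, so the formula holds at Hold.

Yes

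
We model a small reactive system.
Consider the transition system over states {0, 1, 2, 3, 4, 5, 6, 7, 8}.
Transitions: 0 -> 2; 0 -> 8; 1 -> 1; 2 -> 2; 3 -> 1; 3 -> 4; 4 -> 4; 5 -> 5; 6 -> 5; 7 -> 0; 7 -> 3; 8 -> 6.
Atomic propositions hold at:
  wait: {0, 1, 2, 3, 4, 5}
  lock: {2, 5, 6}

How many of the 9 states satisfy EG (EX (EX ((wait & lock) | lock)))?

6

Sat(wait & lock) = {2, 5}
Sat((wait & lock) | lock) = {2, 5, 6}
Sat(EX ((wait & lock) | lock)) = {s : some successor in {2, 5, 6}} = {0, 2, 5, 6, 8}
Sat(EX (EX ((wait & lock) | lock))) = {s : some successor in {0, 2, 5, 6, 8}} = {0, 2, 5, 6, 7, 8}
EG (EX (EX ((wait & lock) | lock))): greatest fixpoint, start Z0 = {0, 2, 5, 6, 7, 8}, keep only states in Sat with some successor in Z. Already a fixed point.
Sat(EG (EX (EX ((wait & lock) | lock)))) = {0, 2, 5, 6, 7, 8}
|Sat(EG (EX (EX ((wait & lock) | lock))))| = |{0, 2, 5, 6, 7, 8}| = 6.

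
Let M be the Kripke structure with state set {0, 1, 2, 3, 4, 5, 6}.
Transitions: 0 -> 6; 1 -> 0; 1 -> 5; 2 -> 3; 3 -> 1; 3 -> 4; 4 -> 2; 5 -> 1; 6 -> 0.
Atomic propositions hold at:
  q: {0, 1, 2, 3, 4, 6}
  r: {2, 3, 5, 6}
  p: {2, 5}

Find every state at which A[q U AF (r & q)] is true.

Sat(r & q) = {2, 3, 6}
AF (r & q): least fixpoint, start Z0 = {2, 3, 6}, add states with every successor in Z. Z1 = {0, 2, 3, 4, 6}; fixed.
Sat(AF (r & q)) = {0, 2, 3, 4, 6}
A[q U AF (r & q)]: least fixpoint, start Z0 = Sat(AF (r & q)) = {0, 2, 3, 4, 6}, add states in Sat(q) with every successor in Z. Already a fixed point.
Sat(A[q U AF (r & q)]) = {0, 2, 3, 4, 6}

{0, 2, 3, 4, 6}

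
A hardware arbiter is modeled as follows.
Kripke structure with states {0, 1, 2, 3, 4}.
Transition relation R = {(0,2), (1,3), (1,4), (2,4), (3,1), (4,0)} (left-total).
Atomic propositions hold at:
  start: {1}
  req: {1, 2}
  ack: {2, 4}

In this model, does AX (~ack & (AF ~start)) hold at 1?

No

Sat(~ack) = {0, 1, 3}
Sat(~start) = {0, 2, 3, 4}
AF ~start: least fixpoint, start Z0 = {0, 2, 3, 4}, add states with every successor in Z. Z1 = {0, 1, 2, 3, 4}; fixed.
Sat(AF ~start) = {0, 1, 2, 3, 4}
Sat(~ack & (AF ~start)) = {0, 1, 3}
Sat(AX (~ack & (AF ~start))) = {s : every successor in {0, 1, 3}} = {3, 4}
1 ∉ Sat(AX (~ack & (AF ~start))) = {3, 4}, so the formula does not hold at 1.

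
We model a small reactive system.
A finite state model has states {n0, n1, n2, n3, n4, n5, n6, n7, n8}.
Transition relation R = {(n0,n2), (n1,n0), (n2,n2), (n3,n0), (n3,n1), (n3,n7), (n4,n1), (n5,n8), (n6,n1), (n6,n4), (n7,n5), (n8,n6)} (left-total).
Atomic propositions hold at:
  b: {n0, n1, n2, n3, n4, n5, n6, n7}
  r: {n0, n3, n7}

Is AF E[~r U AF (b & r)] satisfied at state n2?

No

Sat(~r) = {n1, n2, n4, n5, n6, n8}
Sat(b & r) = {n0, n3, n7}
AF (b & r): least fixpoint, start Z0 = {n0, n3, n7}, add states with every successor in Z. Z1 = {n0, n1, n3, n7}; Z2 = {n0, n1, n3, n4, n7}; Z3 = {n0, n1, n3, n4, n6, n7}; Z4 = {n0, n1, n3, n4, n6, n7, n8}; Z5 = {n0, n1, n3, n4, n5, n6, n7, n8}; fixed.
Sat(AF (b & r)) = {n0, n1, n3, n4, n5, n6, n7, n8}
E[~r U AF (b & r)]: least fixpoint, start Z0 = Sat(AF (b & r)) = {n0, n1, n3, n4, n5, n6, n7, n8}, add states in Sat(~r) with some successor in Z. Already a fixed point.
Sat(E[~r U AF (b & r)]) = {n0, n1, n3, n4, n5, n6, n7, n8}
AF E[~r U AF (b & r)]: least fixpoint, start Z0 = {n0, n1, n3, n4, n5, n6, n7, n8}, add states with every successor in Z. Already a fixed point.
Sat(AF E[~r U AF (b & r)]) = {n0, n1, n3, n4, n5, n6, n7, n8}
n2 ∉ Sat(AF E[~r U AF (b & r)]) = {n0, n1, n3, n4, n5, n6, n7, n8}, so the formula does not hold at n2.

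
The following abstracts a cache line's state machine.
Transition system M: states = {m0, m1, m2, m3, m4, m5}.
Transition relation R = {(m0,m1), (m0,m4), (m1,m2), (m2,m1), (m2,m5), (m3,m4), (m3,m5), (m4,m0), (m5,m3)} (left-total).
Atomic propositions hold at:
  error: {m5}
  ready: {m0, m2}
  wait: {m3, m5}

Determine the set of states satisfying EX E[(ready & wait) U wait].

{m2, m3, m5}

Sat(ready & wait) = ∅
E[(ready & wait) U wait]: least fixpoint, start Z0 = Sat(wait) = {m3, m5}, add states in Sat(ready & wait) with some successor in Z. Already a fixed point.
Sat(E[(ready & wait) U wait]) = {m3, m5}
Sat(EX E[(ready & wait) U wait]) = {s : some successor in {m3, m5}} = {m2, m3, m5}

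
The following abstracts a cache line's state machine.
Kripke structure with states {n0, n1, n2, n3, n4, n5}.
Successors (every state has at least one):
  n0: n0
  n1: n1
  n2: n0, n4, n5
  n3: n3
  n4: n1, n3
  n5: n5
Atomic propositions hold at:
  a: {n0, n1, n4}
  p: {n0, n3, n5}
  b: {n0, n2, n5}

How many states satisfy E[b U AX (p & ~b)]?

1

Sat(~b) = {n1, n3, n4}
Sat(p & ~b) = {n3}
Sat(AX (p & ~b)) = {s : every successor in {n3}} = {n3}
E[b U AX (p & ~b)]: least fixpoint, start Z0 = Sat(AX (p & ~b)) = {n3}, add states in Sat(b) with some successor in Z. Already a fixed point.
Sat(E[b U AX (p & ~b)]) = {n3}
|Sat(E[b U AX (p & ~b)])| = |{n3}| = 1.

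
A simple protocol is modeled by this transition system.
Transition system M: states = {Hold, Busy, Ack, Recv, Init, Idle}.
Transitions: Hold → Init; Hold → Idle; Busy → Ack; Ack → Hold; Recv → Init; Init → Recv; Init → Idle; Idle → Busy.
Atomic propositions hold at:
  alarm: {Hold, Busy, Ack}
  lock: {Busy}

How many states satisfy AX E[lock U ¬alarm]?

3

Sat(¬alarm) = {Recv, Init, Idle}
E[lock U ¬alarm]: least fixpoint, start Z0 = Sat(¬alarm) = {Recv, Init, Idle}, add states in Sat(lock) with some successor in Z. Already a fixed point.
Sat(E[lock U ¬alarm]) = {Recv, Init, Idle}
Sat(AX E[lock U ¬alarm]) = {s : every successor in {Recv, Init, Idle}} = {Hold, Recv, Init}
|Sat(AX E[lock U ¬alarm])| = |{Hold, Recv, Init}| = 3.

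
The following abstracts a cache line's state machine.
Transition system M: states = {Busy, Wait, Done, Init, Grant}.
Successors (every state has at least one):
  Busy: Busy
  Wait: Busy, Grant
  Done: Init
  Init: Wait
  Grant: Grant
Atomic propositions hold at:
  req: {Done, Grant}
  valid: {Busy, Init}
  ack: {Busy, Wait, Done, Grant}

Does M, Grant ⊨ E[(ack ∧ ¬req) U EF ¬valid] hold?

Yes

Sat(¬req) = {Busy, Wait, Init}
Sat(ack ∧ ¬req) = {Busy, Wait}
Sat(¬valid) = {Wait, Done, Grant}
EF ¬valid: least fixpoint, start Z0 = {Wait, Done, Grant}, add states with some successor in Z. Z1 = {Wait, Done, Init, Grant}; fixed.
Sat(EF ¬valid) = {Wait, Done, Init, Grant}
E[(ack ∧ ¬req) U EF ¬valid]: least fixpoint, start Z0 = Sat(EF ¬valid) = {Wait, Done, Init, Grant}, add states in Sat(ack ∧ ¬req) with some successor in Z. Already a fixed point.
Sat(E[(ack ∧ ¬req) U EF ¬valid]) = {Wait, Done, Init, Grant}
Grant ∈ Sat(E[(ack ∧ ¬req) U EF ¬valid]) = {Wait, Done, Init, Grant}, so the formula holds at Grant.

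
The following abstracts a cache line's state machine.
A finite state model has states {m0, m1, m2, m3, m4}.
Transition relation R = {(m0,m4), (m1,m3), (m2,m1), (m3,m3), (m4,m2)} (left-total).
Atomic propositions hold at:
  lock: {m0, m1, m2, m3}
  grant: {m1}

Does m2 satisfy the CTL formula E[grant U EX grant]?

Sat(EX grant) = {s : some successor in {m1}} = {m2}
E[grant U EX grant]: least fixpoint, start Z0 = Sat(EX grant) = {m2}, add states in Sat(grant) with some successor in Z. Already a fixed point.
Sat(E[grant U EX grant]) = {m2}
m2 ∈ Sat(E[grant U EX grant]) = {m2}, so the formula holds at m2.

Yes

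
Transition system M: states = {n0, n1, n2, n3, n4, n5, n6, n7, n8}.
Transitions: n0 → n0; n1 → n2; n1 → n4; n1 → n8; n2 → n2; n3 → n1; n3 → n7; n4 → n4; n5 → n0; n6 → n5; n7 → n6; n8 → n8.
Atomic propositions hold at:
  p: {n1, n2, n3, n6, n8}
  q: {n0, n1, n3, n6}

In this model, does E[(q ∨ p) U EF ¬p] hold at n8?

Sat(q ∨ p) = {n0, n1, n2, n3, n6, n8}
Sat(¬p) = {n0, n4, n5, n7}
EF ¬p: least fixpoint, start Z0 = {n0, n4, n5, n7}, add states with some successor in Z. Z1 = {n0, n1, n3, n4, n5, n6, n7}; fixed.
Sat(EF ¬p) = {n0, n1, n3, n4, n5, n6, n7}
E[(q ∨ p) U EF ¬p]: least fixpoint, start Z0 = Sat(EF ¬p) = {n0, n1, n3, n4, n5, n6, n7}, add states in Sat(q ∨ p) with some successor in Z. Already a fixed point.
Sat(E[(q ∨ p) U EF ¬p]) = {n0, n1, n3, n4, n5, n6, n7}
n8 ∉ Sat(E[(q ∨ p) U EF ¬p]) = {n0, n1, n3, n4, n5, n6, n7}, so the formula does not hold at n8.

No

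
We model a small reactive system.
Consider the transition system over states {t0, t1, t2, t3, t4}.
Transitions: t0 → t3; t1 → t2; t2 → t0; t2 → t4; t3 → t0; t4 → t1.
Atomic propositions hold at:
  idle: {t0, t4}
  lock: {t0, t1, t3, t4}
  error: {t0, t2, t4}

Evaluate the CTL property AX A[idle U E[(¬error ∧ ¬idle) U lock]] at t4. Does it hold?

Sat(¬error) = {t1, t3}
Sat(¬idle) = {t1, t2, t3}
Sat(¬error ∧ ¬idle) = {t1, t3}
E[(¬error ∧ ¬idle) U lock]: least fixpoint, start Z0 = Sat(lock) = {t0, t1, t3, t4}, add states in Sat(¬error ∧ ¬idle) with some successor in Z. Already a fixed point.
Sat(E[(¬error ∧ ¬idle) U lock]) = {t0, t1, t3, t4}
A[idle U E[(¬error ∧ ¬idle) U lock]]: least fixpoint, start Z0 = Sat(E[(¬error ∧ ¬idle) U lock]) = {t0, t1, t3, t4}, add states in Sat(idle) with every successor in Z. Already a fixed point.
Sat(A[idle U E[(¬error ∧ ¬idle) U lock]]) = {t0, t1, t3, t4}
Sat(AX A[idle U E[(¬error ∧ ¬idle) U lock]]) = {s : every successor in {t0, t1, t3, t4}} = {t0, t2, t3, t4}
t4 ∈ Sat(AX A[idle U E[(¬error ∧ ¬idle) U lock]]) = {t0, t2, t3, t4}, so the formula holds at t4.

Yes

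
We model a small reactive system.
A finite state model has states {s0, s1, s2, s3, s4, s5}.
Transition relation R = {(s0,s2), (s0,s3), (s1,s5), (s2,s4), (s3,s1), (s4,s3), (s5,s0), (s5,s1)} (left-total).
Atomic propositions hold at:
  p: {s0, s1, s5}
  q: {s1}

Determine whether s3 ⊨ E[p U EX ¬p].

Sat(¬p) = {s2, s3, s4}
Sat(EX ¬p) = {s : some successor in {s2, s3, s4}} = {s0, s2, s4}
E[p U EX ¬p]: least fixpoint, start Z0 = Sat(EX ¬p) = {s0, s2, s4}, add states in Sat(p) with some successor in Z. Z1 = {s0, s2, s4, s5}; Z2 = {s0, s1, s2, s4, s5}; fixed.
Sat(E[p U EX ¬p]) = {s0, s1, s2, s4, s5}
s3 ∉ Sat(E[p U EX ¬p]) = {s0, s1, s2, s4, s5}, so the formula does not hold at s3.

No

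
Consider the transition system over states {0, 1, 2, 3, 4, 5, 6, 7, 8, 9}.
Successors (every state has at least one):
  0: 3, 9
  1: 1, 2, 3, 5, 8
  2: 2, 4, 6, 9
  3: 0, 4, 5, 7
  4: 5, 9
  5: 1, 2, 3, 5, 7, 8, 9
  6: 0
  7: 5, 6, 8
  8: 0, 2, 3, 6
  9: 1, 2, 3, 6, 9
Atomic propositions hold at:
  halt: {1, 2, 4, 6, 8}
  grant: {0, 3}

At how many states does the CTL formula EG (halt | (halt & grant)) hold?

3

Sat(halt & grant) = ∅
Sat(halt | (halt & grant)) = {1, 2, 4, 6, 8}
EG (halt | (halt & grant)): greatest fixpoint, start Z0 = {1, 2, 4, 6, 8}, keep only states in Sat with some successor in Z. Z1 = {1, 2, 8}; fixed.
Sat(EG (halt | (halt & grant))) = {1, 2, 8}
|Sat(EG (halt | (halt & grant)))| = |{1, 2, 8}| = 3.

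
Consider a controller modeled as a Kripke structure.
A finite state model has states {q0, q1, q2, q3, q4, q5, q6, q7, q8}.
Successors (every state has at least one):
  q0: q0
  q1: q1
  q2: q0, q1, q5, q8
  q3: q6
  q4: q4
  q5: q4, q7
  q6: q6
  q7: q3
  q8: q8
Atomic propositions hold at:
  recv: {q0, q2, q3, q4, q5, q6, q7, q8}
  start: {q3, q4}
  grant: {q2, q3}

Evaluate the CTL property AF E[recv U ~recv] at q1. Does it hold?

Yes

Sat(~recv) = {q1}
E[recv U ~recv]: least fixpoint, start Z0 = Sat(~recv) = {q1}, add states in Sat(recv) with some successor in Z. Z1 = {q1, q2}; fixed.
Sat(E[recv U ~recv]) = {q1, q2}
AF E[recv U ~recv]: least fixpoint, start Z0 = {q1, q2}, add states with every successor in Z. Already a fixed point.
Sat(AF E[recv U ~recv]) = {q1, q2}
q1 ∈ Sat(AF E[recv U ~recv]) = {q1, q2}, so the formula holds at q1.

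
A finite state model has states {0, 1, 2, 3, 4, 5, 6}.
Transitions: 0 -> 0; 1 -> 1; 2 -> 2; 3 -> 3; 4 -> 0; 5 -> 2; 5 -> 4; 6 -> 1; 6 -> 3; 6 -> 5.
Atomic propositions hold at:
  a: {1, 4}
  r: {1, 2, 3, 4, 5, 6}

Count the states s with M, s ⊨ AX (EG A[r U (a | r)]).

Sat(a | r) = {1, 2, 3, 4, 5, 6}
A[r U (a | r)]: least fixpoint, start Z0 = Sat((a | r)) = {1, 2, 3, 4, 5, 6}, add states in Sat(r) with every successor in Z. Already a fixed point.
Sat(A[r U (a | r)]) = {1, 2, 3, 4, 5, 6}
EG A[r U (a | r)]: greatest fixpoint, start Z0 = {1, 2, 3, 4, 5, 6}, keep only states in Sat with some successor in Z. Z1 = {1, 2, 3, 5, 6}; fixed.
Sat(EG A[r U (a | r)]) = {1, 2, 3, 5, 6}
Sat(AX (EG A[r U (a | r)])) = {s : every successor in {1, 2, 3, 5, 6}} = {1, 2, 3, 6}
|Sat(AX (EG A[r U (a | r)]))| = |{1, 2, 3, 6}| = 4.

4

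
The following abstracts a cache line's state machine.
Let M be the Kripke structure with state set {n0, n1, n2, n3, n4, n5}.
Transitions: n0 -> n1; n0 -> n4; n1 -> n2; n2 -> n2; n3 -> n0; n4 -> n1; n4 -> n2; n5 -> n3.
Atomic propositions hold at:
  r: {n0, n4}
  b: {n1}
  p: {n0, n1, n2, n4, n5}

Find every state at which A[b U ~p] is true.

{n3}

Sat(~p) = {n3}
A[b U ~p]: least fixpoint, start Z0 = Sat(~p) = {n3}, add states in Sat(b) with every successor in Z. Already a fixed point.
Sat(A[b U ~p]) = {n3}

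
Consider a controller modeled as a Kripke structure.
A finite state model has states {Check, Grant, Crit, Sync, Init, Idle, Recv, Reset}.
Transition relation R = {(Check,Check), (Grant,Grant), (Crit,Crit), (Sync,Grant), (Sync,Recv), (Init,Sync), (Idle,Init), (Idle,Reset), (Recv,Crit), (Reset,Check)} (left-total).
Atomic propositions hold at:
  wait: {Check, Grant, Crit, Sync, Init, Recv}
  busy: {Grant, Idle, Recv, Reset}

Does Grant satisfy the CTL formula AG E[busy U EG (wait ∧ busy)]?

Sat(wait ∧ busy) = {Grant, Recv}
EG (wait ∧ busy): greatest fixpoint, start Z0 = {Grant, Recv}, keep only states in Sat with some successor in Z. Z1 = {Grant}; fixed.
Sat(EG (wait ∧ busy)) = {Grant}
E[busy U EG (wait ∧ busy)]: least fixpoint, start Z0 = Sat(EG (wait ∧ busy)) = {Grant}, add states in Sat(busy) with some successor in Z. Already a fixed point.
Sat(E[busy U EG (wait ∧ busy)]) = {Grant}
AG E[busy U EG (wait ∧ busy)]: greatest fixpoint, start Z0 = {Grant}, keep only states in Sat with every successor in Z. Already a fixed point.
Sat(AG E[busy U EG (wait ∧ busy)]) = {Grant}
Grant ∈ Sat(AG E[busy U EG (wait ∧ busy)]) = {Grant}, so the formula holds at Grant.

Yes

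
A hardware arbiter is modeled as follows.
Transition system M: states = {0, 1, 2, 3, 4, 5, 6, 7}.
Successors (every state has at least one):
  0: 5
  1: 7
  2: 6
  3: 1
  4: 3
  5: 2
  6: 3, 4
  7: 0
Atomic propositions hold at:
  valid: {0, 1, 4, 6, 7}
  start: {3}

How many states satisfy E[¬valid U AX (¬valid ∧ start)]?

Sat(¬valid) = {2, 3, 5}
Sat(¬valid ∧ start) = {3}
Sat(AX (¬valid ∧ start)) = {s : every successor in {3}} = {4}
E[¬valid U AX (¬valid ∧ start)]: least fixpoint, start Z0 = Sat(AX (¬valid ∧ start)) = {4}, add states in Sat(¬valid) with some successor in Z. Already a fixed point.
Sat(E[¬valid U AX (¬valid ∧ start)]) = {4}
|Sat(E[¬valid U AX (¬valid ∧ start)])| = |{4}| = 1.

1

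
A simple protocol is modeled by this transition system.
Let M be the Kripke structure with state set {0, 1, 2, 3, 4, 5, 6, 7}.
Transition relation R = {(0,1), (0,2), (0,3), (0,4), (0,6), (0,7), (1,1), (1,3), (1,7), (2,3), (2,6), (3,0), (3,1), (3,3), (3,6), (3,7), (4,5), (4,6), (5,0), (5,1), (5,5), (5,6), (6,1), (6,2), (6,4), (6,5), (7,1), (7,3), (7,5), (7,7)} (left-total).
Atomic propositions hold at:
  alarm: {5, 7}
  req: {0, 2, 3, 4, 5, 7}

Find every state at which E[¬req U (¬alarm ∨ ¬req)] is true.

Sat(¬req) = {1, 6}
Sat(¬alarm) = {0, 1, 2, 3, 4, 6}
Sat(¬alarm ∨ ¬req) = {0, 1, 2, 3, 4, 6}
E[¬req U (¬alarm ∨ ¬req)]: least fixpoint, start Z0 = Sat((¬alarm ∨ ¬req)) = {0, 1, 2, 3, 4, 6}, add states in Sat(¬req) with some successor in Z. Already a fixed point.
Sat(E[¬req U (¬alarm ∨ ¬req)]) = {0, 1, 2, 3, 4, 6}

{0, 1, 2, 3, 4, 6}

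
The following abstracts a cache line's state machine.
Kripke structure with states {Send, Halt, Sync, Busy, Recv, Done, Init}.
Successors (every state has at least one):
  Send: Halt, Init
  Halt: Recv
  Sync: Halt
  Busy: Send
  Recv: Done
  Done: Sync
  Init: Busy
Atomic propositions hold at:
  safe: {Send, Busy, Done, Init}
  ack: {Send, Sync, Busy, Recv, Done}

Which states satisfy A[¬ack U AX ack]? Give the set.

Sat(¬ack) = {Halt, Init}
Sat(AX ack) = {s : every successor in {Send, Sync, Busy, Recv, Done}} = {Halt, Busy, Recv, Done, Init}
A[¬ack U AX ack]: least fixpoint, start Z0 = Sat(AX ack) = {Halt, Busy, Recv, Done, Init}, add states in Sat(¬ack) with every successor in Z. Already a fixed point.
Sat(A[¬ack U AX ack]) = {Halt, Busy, Recv, Done, Init}

{Halt, Busy, Recv, Done, Init}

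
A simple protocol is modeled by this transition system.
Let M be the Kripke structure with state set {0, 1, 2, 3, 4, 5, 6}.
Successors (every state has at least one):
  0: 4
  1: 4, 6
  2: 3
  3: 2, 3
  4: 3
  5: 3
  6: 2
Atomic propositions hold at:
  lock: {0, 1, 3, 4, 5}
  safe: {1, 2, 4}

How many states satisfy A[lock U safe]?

A[lock U safe]: least fixpoint, start Z0 = Sat(safe) = {1, 2, 4}, add states in Sat(lock) with every successor in Z. Z1 = {0, 1, 2, 4}; fixed.
Sat(A[lock U safe]) = {0, 1, 2, 4}
|Sat(A[lock U safe])| = |{0, 1, 2, 4}| = 4.

4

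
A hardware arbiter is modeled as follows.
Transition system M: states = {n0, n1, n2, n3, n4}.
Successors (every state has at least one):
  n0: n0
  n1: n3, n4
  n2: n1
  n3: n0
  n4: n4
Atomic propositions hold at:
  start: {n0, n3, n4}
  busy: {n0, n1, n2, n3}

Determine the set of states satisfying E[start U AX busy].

{n0, n2, n3}

Sat(AX busy) = {s : every successor in {n0, n1, n2, n3}} = {n0, n2, n3}
E[start U AX busy]: least fixpoint, start Z0 = Sat(AX busy) = {n0, n2, n3}, add states in Sat(start) with some successor in Z. Already a fixed point.
Sat(E[start U AX busy]) = {n0, n2, n3}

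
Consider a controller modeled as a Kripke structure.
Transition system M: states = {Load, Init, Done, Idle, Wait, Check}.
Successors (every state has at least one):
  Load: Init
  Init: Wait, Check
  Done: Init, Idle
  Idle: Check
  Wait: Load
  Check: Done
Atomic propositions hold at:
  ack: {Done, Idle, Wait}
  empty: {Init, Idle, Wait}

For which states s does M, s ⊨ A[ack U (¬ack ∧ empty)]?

{Init}

Sat(¬ack) = {Load, Init, Check}
Sat(¬ack ∧ empty) = {Init}
A[ack U (¬ack ∧ empty)]: least fixpoint, start Z0 = Sat((¬ack ∧ empty)) = {Init}, add states in Sat(ack) with every successor in Z. Already a fixed point.
Sat(A[ack U (¬ack ∧ empty)]) = {Init}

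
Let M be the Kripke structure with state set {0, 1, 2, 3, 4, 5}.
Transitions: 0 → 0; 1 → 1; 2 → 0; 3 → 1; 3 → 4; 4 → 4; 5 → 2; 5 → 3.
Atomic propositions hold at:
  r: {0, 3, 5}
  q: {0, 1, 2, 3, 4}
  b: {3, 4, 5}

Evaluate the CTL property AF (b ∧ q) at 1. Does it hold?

No

Sat(b ∧ q) = {3, 4}
AF (b ∧ q): least fixpoint, start Z0 = {3, 4}, add states with every successor in Z. Already a fixed point.
Sat(AF (b ∧ q)) = {3, 4}
1 ∉ Sat(AF (b ∧ q)) = {3, 4}, so the formula does not hold at 1.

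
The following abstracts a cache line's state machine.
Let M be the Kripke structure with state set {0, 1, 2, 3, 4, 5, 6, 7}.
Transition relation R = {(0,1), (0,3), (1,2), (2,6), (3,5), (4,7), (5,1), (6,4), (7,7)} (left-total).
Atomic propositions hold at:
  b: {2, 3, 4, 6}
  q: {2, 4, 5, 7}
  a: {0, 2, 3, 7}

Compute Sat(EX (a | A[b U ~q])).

Sat(~q) = {0, 1, 3, 6}
A[b U ~q]: least fixpoint, start Z0 = Sat(~q) = {0, 1, 3, 6}, add states in Sat(b) with every successor in Z. Z1 = {0, 1, 2, 3, 6}; fixed.
Sat(A[b U ~q]) = {0, 1, 2, 3, 6}
Sat(a | A[b U ~q]) = {0, 1, 2, 3, 6, 7}
Sat(EX (a | A[b U ~q])) = {s : some successor in {0, 1, 2, 3, 6, 7}} = {0, 1, 2, 4, 5, 7}

{0, 1, 2, 4, 5, 7}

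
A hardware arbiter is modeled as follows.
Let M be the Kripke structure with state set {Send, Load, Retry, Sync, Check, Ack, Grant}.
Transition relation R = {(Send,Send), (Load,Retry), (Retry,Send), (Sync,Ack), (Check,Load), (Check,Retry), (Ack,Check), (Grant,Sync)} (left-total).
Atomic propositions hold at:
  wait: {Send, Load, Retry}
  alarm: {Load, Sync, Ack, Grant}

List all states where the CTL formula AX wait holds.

Sat(AX wait) = {s : every successor in {Send, Load, Retry}} = {Send, Load, Retry, Check}

{Send, Load, Retry, Check}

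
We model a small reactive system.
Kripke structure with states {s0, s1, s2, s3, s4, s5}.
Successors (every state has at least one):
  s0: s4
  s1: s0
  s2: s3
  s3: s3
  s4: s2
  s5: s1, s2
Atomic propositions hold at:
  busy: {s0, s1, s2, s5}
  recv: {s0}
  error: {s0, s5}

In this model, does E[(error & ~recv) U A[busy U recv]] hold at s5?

Yes

Sat(~recv) = {s1, s2, s3, s4, s5}
Sat(error & ~recv) = {s5}
A[busy U recv]: least fixpoint, start Z0 = Sat(recv) = {s0}, add states in Sat(busy) with every successor in Z. Z1 = {s0, s1}; fixed.
Sat(A[busy U recv]) = {s0, s1}
E[(error & ~recv) U A[busy U recv]]: least fixpoint, start Z0 = Sat(A[busy U recv]) = {s0, s1}, add states in Sat(error & ~recv) with some successor in Z. Z1 = {s0, s1, s5}; fixed.
Sat(E[(error & ~recv) U A[busy U recv]]) = {s0, s1, s5}
s5 ∈ Sat(E[(error & ~recv) U A[busy U recv]]) = {s0, s1, s5}, so the formula holds at s5.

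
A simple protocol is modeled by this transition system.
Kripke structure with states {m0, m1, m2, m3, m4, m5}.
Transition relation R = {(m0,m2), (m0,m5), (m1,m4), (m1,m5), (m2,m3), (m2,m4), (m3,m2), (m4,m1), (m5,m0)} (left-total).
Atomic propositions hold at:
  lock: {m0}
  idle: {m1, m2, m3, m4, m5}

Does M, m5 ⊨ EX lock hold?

Sat(EX lock) = {s : some successor in {m0}} = {m5}
m5 ∈ Sat(EX lock) = {m5}, so the formula holds at m5.

Yes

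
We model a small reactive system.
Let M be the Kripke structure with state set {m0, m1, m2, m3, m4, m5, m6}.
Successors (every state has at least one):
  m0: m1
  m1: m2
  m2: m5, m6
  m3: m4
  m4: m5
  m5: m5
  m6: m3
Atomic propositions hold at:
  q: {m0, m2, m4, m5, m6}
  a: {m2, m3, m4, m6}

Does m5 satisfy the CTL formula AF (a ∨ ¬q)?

No

Sat(¬q) = {m1, m3}
Sat(a ∨ ¬q) = {m1, m2, m3, m4, m6}
AF (a ∨ ¬q): least fixpoint, start Z0 = {m1, m2, m3, m4, m6}, add states with every successor in Z. Z1 = {m0, m1, m2, m3, m4, m6}; fixed.
Sat(AF (a ∨ ¬q)) = {m0, m1, m2, m3, m4, m6}
m5 ∉ Sat(AF (a ∨ ¬q)) = {m0, m1, m2, m3, m4, m6}, so the formula does not hold at m5.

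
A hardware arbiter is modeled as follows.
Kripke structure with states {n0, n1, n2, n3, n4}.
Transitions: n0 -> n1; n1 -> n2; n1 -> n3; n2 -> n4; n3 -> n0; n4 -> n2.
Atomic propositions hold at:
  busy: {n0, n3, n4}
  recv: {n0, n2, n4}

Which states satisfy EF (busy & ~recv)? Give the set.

{n0, n1, n3}

Sat(~recv) = {n1, n3}
Sat(busy & ~recv) = {n3}
EF (busy & ~recv): least fixpoint, start Z0 = {n3}, add states with some successor in Z. Z1 = {n1, n3}; Z2 = {n0, n1, n3}; fixed.
Sat(EF (busy & ~recv)) = {n0, n1, n3}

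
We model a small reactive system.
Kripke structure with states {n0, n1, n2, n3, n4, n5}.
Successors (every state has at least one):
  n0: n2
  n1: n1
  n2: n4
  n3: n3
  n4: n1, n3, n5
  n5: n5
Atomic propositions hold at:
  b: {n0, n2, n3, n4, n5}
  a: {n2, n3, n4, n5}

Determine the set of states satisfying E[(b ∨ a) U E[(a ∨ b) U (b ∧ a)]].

{n0, n2, n3, n4, n5}

Sat(b ∨ a) = {n0, n2, n3, n4, n5}
Sat(a ∨ b) = {n0, n2, n3, n4, n5}
Sat(b ∧ a) = {n2, n3, n4, n5}
E[(a ∨ b) U (b ∧ a)]: least fixpoint, start Z0 = Sat((b ∧ a)) = {n2, n3, n4, n5}, add states in Sat(a ∨ b) with some successor in Z. Z1 = {n0, n2, n3, n4, n5}; fixed.
Sat(E[(a ∨ b) U (b ∧ a)]) = {n0, n2, n3, n4, n5}
E[(b ∨ a) U E[(a ∨ b) U (b ∧ a)]]: least fixpoint, start Z0 = Sat(E[(a ∨ b) U (b ∧ a)]) = {n0, n2, n3, n4, n5}, add states in Sat(b ∨ a) with some successor in Z. Already a fixed point.
Sat(E[(b ∨ a) U E[(a ∨ b) U (b ∧ a)]]) = {n0, n2, n3, n4, n5}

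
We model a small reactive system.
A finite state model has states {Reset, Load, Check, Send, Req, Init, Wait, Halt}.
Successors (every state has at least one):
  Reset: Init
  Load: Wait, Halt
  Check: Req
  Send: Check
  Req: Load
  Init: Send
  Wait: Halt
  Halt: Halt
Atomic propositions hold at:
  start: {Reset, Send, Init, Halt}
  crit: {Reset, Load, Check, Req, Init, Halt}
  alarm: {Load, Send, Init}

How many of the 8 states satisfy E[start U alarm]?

E[start U alarm]: least fixpoint, start Z0 = Sat(alarm) = {Load, Send, Init}, add states in Sat(start) with some successor in Z. Z1 = {Reset, Load, Send, Init}; fixed.
Sat(E[start U alarm]) = {Reset, Load, Send, Init}
|Sat(E[start U alarm])| = |{Reset, Load, Send, Init}| = 4.

4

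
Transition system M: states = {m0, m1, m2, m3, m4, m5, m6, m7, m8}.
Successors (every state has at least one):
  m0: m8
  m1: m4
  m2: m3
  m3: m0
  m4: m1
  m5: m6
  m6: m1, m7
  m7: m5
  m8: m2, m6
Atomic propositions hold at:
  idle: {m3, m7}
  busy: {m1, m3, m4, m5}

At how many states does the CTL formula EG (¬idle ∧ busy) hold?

Sat(¬idle) = {m0, m1, m2, m4, m5, m6, m8}
Sat(¬idle ∧ busy) = {m1, m4, m5}
EG (¬idle ∧ busy): greatest fixpoint, start Z0 = {m1, m4, m5}, keep only states in Sat with some successor in Z. Z1 = {m1, m4}; fixed.
Sat(EG (¬idle ∧ busy)) = {m1, m4}
|Sat(EG (¬idle ∧ busy))| = |{m1, m4}| = 2.

2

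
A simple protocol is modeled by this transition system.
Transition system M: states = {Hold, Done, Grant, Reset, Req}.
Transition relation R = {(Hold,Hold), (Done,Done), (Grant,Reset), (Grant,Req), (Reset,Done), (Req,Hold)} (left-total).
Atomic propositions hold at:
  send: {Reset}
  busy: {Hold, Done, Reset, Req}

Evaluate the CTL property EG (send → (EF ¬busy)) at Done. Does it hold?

Yes

Sat(¬busy) = {Grant}
EF ¬busy: least fixpoint, start Z0 = {Grant}, add states with some successor in Z. Already a fixed point.
Sat(EF ¬busy) = {Grant}
Sat(send → (EF ¬busy)) = {Hold, Done, Grant, Req}
EG (send → (EF ¬busy)): greatest fixpoint, start Z0 = {Hold, Done, Grant, Req}, keep only states in Sat with some successor in Z. Already a fixed point.
Sat(EG (send → (EF ¬busy))) = {Hold, Done, Grant, Req}
Done ∈ Sat(EG (send → (EF ¬busy))) = {Hold, Done, Grant, Req}, so the formula holds at Done.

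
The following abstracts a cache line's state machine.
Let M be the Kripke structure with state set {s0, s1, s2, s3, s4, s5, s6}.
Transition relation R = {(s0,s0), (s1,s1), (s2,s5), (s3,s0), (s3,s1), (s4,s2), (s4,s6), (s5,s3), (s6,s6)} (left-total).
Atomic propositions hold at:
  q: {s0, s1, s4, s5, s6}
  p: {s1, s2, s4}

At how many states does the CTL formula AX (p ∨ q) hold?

Sat(p ∨ q) = {s0, s1, s2, s4, s5, s6}
Sat(AX (p ∨ q)) = {s : every successor in {s0, s1, s2, s4, s5, s6}} = {s0, s1, s2, s3, s4, s6}
|Sat(AX (p ∨ q))| = |{s0, s1, s2, s3, s4, s6}| = 6.

6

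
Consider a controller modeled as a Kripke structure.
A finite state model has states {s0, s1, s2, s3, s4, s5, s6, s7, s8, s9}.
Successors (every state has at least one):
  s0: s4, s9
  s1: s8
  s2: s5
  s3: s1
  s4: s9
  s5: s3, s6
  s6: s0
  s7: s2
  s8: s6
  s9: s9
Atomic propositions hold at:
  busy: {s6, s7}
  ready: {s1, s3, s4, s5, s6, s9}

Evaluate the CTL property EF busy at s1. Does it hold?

Yes

EF busy: least fixpoint, start Z0 = {s6, s7}, add states with some successor in Z. Z1 = {s5, s6, s7, s8}; Z2 = {s1, s2, s5, s6, s7, s8}; Z3 = {s1, s2, s3, s5, s6, s7, s8}; fixed.
Sat(EF busy) = {s1, s2, s3, s5, s6, s7, s8}
s1 ∈ Sat(EF busy) = {s1, s2, s3, s5, s6, s7, s8}, so the formula holds at s1.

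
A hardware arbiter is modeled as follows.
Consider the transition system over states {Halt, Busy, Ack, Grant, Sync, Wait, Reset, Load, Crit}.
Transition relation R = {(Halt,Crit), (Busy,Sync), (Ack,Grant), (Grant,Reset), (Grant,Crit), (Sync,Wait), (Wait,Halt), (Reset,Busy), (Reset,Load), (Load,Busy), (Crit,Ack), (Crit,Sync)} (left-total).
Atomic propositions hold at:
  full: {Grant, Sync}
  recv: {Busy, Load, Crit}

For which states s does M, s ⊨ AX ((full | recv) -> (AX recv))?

Sat(full | recv) = {Busy, Grant, Sync, Load, Crit}
Sat(AX recv) = {s : every successor in {Busy, Load, Crit}} = {Halt, Reset, Load}
Sat((full | recv) -> (AX recv)) = {Halt, Ack, Wait, Reset, Load}
Sat(AX ((full | recv) -> (AX recv))) = {s : every successor in {Halt, Ack, Wait, Reset, Load}} = {Sync, Wait}

{Sync, Wait}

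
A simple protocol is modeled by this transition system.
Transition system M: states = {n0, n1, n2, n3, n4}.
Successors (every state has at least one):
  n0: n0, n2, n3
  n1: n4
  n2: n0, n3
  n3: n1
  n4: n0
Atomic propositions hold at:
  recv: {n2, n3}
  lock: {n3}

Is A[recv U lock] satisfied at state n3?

Yes

A[recv U lock]: least fixpoint, start Z0 = Sat(lock) = {n3}, add states in Sat(recv) with every successor in Z. Already a fixed point.
Sat(A[recv U lock]) = {n3}
n3 ∈ Sat(A[recv U lock]) = {n3}, so the formula holds at n3.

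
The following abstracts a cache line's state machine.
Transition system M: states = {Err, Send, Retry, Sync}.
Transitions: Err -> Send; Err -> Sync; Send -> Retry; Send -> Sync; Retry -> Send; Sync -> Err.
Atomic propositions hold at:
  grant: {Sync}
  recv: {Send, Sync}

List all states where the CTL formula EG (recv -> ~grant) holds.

Sat(~grant) = {Err, Send, Retry}
Sat(recv -> ~grant) = {Err, Send, Retry}
EG (recv -> ~grant): greatest fixpoint, start Z0 = {Err, Send, Retry}, keep only states in Sat with some successor in Z. Already a fixed point.
Sat(EG (recv -> ~grant)) = {Err, Send, Retry}

{Err, Send, Retry}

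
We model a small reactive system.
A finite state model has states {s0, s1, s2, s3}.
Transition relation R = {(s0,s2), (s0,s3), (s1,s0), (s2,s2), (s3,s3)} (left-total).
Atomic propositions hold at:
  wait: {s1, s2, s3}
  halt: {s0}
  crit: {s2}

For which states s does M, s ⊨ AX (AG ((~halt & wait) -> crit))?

Sat(~halt) = {s1, s2, s3}
Sat(~halt & wait) = {s1, s2, s3}
Sat((~halt & wait) -> crit) = {s0, s2}
AG ((~halt & wait) -> crit): greatest fixpoint, start Z0 = {s0, s2}, keep only states in Sat with every successor in Z. Z1 = {s2}; fixed.
Sat(AG ((~halt & wait) -> crit)) = {s2}
Sat(AX (AG ((~halt & wait) -> crit))) = {s : every successor in {s2}} = {s2}

{s2}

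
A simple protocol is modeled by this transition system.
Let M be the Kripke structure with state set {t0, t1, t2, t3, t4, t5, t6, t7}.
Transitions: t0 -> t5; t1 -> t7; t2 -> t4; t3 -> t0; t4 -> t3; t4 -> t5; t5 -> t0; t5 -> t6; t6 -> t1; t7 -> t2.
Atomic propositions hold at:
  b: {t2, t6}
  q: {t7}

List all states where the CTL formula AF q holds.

AF q: least fixpoint, start Z0 = {t7}, add states with every successor in Z. Z1 = {t1, t7}; Z2 = {t1, t6, t7}; fixed.
Sat(AF q) = {t1, t6, t7}

{t1, t6, t7}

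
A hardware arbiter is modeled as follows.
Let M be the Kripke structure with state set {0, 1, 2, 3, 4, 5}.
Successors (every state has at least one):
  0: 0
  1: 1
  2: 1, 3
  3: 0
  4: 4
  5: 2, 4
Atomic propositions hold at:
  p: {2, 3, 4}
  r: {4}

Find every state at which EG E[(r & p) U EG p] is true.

Sat(r & p) = {4}
EG p: greatest fixpoint, start Z0 = {2, 3, 4}, keep only states in Sat with some successor in Z. Z1 = {2, 4}; Z2 = {4}; fixed.
Sat(EG p) = {4}
E[(r & p) U EG p]: least fixpoint, start Z0 = Sat(EG p) = {4}, add states in Sat(r & p) with some successor in Z. Already a fixed point.
Sat(E[(r & p) U EG p]) = {4}
EG E[(r & p) U EG p]: greatest fixpoint, start Z0 = {4}, keep only states in Sat with some successor in Z. Already a fixed point.
Sat(EG E[(r & p) U EG p]) = {4}

{4}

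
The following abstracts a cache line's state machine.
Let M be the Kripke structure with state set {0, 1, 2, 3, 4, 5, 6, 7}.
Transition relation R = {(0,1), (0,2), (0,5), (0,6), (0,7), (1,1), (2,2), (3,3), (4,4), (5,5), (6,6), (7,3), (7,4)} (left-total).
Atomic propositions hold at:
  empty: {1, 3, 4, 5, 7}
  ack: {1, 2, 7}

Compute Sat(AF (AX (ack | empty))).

Sat(ack | empty) = {1, 2, 3, 4, 5, 7}
Sat(AX (ack | empty)) = {s : every successor in {1, 2, 3, 4, 5, 7}} = {1, 2, 3, 4, 5, 7}
AF (AX (ack | empty)): least fixpoint, start Z0 = {1, 2, 3, 4, 5, 7}, add states with every successor in Z. Already a fixed point.
Sat(AF (AX (ack | empty))) = {1, 2, 3, 4, 5, 7}

{1, 2, 3, 4, 5, 7}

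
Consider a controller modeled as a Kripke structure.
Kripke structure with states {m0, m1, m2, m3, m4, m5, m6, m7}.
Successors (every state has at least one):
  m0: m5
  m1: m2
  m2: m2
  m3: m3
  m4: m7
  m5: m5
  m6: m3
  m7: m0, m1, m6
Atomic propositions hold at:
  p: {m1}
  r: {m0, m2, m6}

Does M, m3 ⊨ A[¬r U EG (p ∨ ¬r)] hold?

Sat(¬r) = {m1, m3, m4, m5, m7}
Sat(p ∨ ¬r) = {m1, m3, m4, m5, m7}
EG (p ∨ ¬r): greatest fixpoint, start Z0 = {m1, m3, m4, m5, m7}, keep only states in Sat with some successor in Z. Z1 = {m3, m4, m5, m7}; Z2 = {m3, m4, m5}; Z3 = {m3, m5}; fixed.
Sat(EG (p ∨ ¬r)) = {m3, m5}
A[¬r U EG (p ∨ ¬r)]: least fixpoint, start Z0 = Sat(EG (p ∨ ¬r)) = {m3, m5}, add states in Sat(¬r) with every successor in Z. Already a fixed point.
Sat(A[¬r U EG (p ∨ ¬r)]) = {m3, m5}
m3 ∈ Sat(A[¬r U EG (p ∨ ¬r)]) = {m3, m5}, so the formula holds at m3.

Yes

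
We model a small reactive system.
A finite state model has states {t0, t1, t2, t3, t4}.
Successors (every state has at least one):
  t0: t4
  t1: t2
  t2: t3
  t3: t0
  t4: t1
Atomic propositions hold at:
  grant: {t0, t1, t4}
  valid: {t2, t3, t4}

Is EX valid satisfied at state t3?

Sat(EX valid) = {s : some successor in {t2, t3, t4}} = {t0, t1, t2}
t3 ∉ Sat(EX valid) = {t0, t1, t2}, so the formula does not hold at t3.

No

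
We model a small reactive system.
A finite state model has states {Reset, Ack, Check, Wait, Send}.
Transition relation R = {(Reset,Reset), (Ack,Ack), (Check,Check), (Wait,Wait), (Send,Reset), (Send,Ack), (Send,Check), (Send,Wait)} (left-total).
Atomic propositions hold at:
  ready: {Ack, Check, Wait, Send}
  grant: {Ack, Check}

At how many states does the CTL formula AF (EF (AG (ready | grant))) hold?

4

Sat(ready | grant) = {Ack, Check, Wait, Send}
AG (ready | grant): greatest fixpoint, start Z0 = {Ack, Check, Wait, Send}, keep only states in Sat with every successor in Z. Z1 = {Ack, Check, Wait}; fixed.
Sat(AG (ready | grant)) = {Ack, Check, Wait}
EF (AG (ready | grant)): least fixpoint, start Z0 = {Ack, Check, Wait}, add states with some successor in Z. Z1 = {Ack, Check, Wait, Send}; fixed.
Sat(EF (AG (ready | grant))) = {Ack, Check, Wait, Send}
AF (EF (AG (ready | grant))): least fixpoint, start Z0 = {Ack, Check, Wait, Send}, add states with every successor in Z. Already a fixed point.
Sat(AF (EF (AG (ready | grant)))) = {Ack, Check, Wait, Send}
|Sat(AF (EF (AG (ready | grant))))| = |{Ack, Check, Wait, Send}| = 4.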